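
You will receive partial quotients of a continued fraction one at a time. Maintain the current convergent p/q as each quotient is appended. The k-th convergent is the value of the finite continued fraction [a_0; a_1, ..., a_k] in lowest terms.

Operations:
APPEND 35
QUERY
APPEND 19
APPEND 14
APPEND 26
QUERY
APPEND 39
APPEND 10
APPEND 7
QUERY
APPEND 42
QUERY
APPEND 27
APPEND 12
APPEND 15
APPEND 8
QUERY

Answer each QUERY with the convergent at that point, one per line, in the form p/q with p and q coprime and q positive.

35/1
244000/6961
678008489/19342693
28571854128/815117527
1130749576469188/32258802466887

APPEND 35: p_0 = 35·1 + 0 = 35, q_0 = 35·0 + 1 = 1 → 35/1
APPEND 19: p_1 = 19·35 + 1 = 666, q_1 = 19·1 + 0 = 19 → 666/19
APPEND 14: p_2 = 14·666 + 35 = 9359, q_2 = 14·19 + 1 = 267 → 9359/267
APPEND 26: p_3 = 26·9359 + 666 = 244000, q_3 = 26·267 + 19 = 6961 → 244000/6961
APPEND 39: p_4 = 39·244000 + 9359 = 9525359, q_4 = 39·6961 + 267 = 271746 → 9525359/271746
APPEND 10: p_5 = 10·9525359 + 244000 = 95497590, q_5 = 10·271746 + 6961 = 2724421 → 95497590/2724421
APPEND 7: p_6 = 7·95497590 + 9525359 = 678008489, q_6 = 7·2724421 + 271746 = 19342693 → 678008489/19342693
APPEND 42: p_7 = 42·678008489 + 95497590 = 28571854128, q_7 = 42·19342693 + 2724421 = 815117527 → 28571854128/815117527
APPEND 27: p_8 = 27·28571854128 + 678008489 = 772118069945, q_8 = 27·815117527 + 19342693 = 22027515922 → 772118069945/22027515922
APPEND 12: p_9 = 12·772118069945 + 28571854128 = 9293988693468, q_9 = 12·22027515922 + 815117527 = 265145308591 → 9293988693468/265145308591
APPEND 15: p_10 = 15·9293988693468 + 772118069945 = 140181948471965, q_10 = 15·265145308591 + 22027515922 = 3999207144787 → 140181948471965/3999207144787
APPEND 8: p_11 = 8·140181948471965 + 9293988693468 = 1130749576469188, q_11 = 8·3999207144787 + 265145308591 = 32258802466887 → 1130749576469188/32258802466887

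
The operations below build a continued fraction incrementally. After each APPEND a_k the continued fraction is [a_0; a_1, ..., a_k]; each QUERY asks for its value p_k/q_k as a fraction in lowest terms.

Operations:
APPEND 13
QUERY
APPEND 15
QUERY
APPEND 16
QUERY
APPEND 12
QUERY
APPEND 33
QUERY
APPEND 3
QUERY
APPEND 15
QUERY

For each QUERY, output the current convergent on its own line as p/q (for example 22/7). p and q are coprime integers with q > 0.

13/1
196/15
3149/241
37984/2907
1256621/96172
3807847/291423
58374326/4467517

APPEND 13: p_0 = 13·1 + 0 = 13, q_0 = 13·0 + 1 = 1 → 13/1
APPEND 15: p_1 = 15·13 + 1 = 196, q_1 = 15·1 + 0 = 15 → 196/15
APPEND 16: p_2 = 16·196 + 13 = 3149, q_2 = 16·15 + 1 = 241 → 3149/241
APPEND 12: p_3 = 12·3149 + 196 = 37984, q_3 = 12·241 + 15 = 2907 → 37984/2907
APPEND 33: p_4 = 33·37984 + 3149 = 1256621, q_4 = 33·2907 + 241 = 96172 → 1256621/96172
APPEND 3: p_5 = 3·1256621 + 37984 = 3807847, q_5 = 3·96172 + 2907 = 291423 → 3807847/291423
APPEND 15: p_6 = 15·3807847 + 1256621 = 58374326, q_6 = 15·291423 + 96172 = 4467517 → 58374326/4467517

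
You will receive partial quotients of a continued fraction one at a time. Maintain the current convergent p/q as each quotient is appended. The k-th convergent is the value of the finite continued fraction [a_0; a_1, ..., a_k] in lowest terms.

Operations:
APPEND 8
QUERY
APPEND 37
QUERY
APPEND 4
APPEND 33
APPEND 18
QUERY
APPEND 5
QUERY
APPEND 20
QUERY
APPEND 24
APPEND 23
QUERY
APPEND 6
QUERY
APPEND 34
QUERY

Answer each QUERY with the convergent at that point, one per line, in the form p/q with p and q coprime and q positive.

8/1
297/37
716966/89321
3624595/451559
73208866/9120501
40567868583/5054022910
245167848877/30543481043
8376274730401/1043532378372

APPEND 8: p_0 = 8·1 + 0 = 8, q_0 = 8·0 + 1 = 1 → 8/1
APPEND 37: p_1 = 37·8 + 1 = 297, q_1 = 37·1 + 0 = 37 → 297/37
APPEND 4: p_2 = 4·297 + 8 = 1196, q_2 = 4·37 + 1 = 149 → 1196/149
APPEND 33: p_3 = 33·1196 + 297 = 39765, q_3 = 33·149 + 37 = 4954 → 39765/4954
APPEND 18: p_4 = 18·39765 + 1196 = 716966, q_4 = 18·4954 + 149 = 89321 → 716966/89321
APPEND 5: p_5 = 5·716966 + 39765 = 3624595, q_5 = 5·89321 + 4954 = 451559 → 3624595/451559
APPEND 20: p_6 = 20·3624595 + 716966 = 73208866, q_6 = 20·451559 + 89321 = 9120501 → 73208866/9120501
APPEND 24: p_7 = 24·73208866 + 3624595 = 1760637379, q_7 = 24·9120501 + 451559 = 219343583 → 1760637379/219343583
APPEND 23: p_8 = 23·1760637379 + 73208866 = 40567868583, q_8 = 23·219343583 + 9120501 = 5054022910 → 40567868583/5054022910
APPEND 6: p_9 = 6·40567868583 + 1760637379 = 245167848877, q_9 = 6·5054022910 + 219343583 = 30543481043 → 245167848877/30543481043
APPEND 34: p_10 = 34·245167848877 + 40567868583 = 8376274730401, q_10 = 34·30543481043 + 5054022910 = 1043532378372 → 8376274730401/1043532378372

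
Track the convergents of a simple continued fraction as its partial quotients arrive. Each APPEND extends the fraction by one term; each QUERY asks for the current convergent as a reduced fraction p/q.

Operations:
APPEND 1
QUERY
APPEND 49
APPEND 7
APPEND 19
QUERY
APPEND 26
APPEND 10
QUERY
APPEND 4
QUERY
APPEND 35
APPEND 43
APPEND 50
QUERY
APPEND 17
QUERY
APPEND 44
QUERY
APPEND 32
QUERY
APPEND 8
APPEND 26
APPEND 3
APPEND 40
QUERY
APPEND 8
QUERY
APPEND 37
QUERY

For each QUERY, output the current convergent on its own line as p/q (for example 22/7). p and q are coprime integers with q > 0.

1/1
6719/6585
1757169/1722125
7203721/7060054
546471992054/535573458965
9300948227011/9115455295104
409788193980538/401615606443541
13122523155604227/12860814861488416
337360280677890643311/330632155109985966970
2707247420894258293135/2653255585949841919659
100505514853765447489306/98501088835254136994353

APPEND 1: p_0 = 1·1 + 0 = 1, q_0 = 1·0 + 1 = 1 → 1/1
APPEND 49: p_1 = 49·1 + 1 = 50, q_1 = 49·1 + 0 = 49 → 50/49
APPEND 7: p_2 = 7·50 + 1 = 351, q_2 = 7·49 + 1 = 344 → 351/344
APPEND 19: p_3 = 19·351 + 50 = 6719, q_3 = 19·344 + 49 = 6585 → 6719/6585
APPEND 26: p_4 = 26·6719 + 351 = 175045, q_4 = 26·6585 + 344 = 171554 → 175045/171554
APPEND 10: p_5 = 10·175045 + 6719 = 1757169, q_5 = 10·171554 + 6585 = 1722125 → 1757169/1722125
APPEND 4: p_6 = 4·1757169 + 175045 = 7203721, q_6 = 4·1722125 + 171554 = 7060054 → 7203721/7060054
APPEND 35: p_7 = 35·7203721 + 1757169 = 253887404, q_7 = 35·7060054 + 1722125 = 248824015 → 253887404/248824015
APPEND 43: p_8 = 43·253887404 + 7203721 = 10924362093, q_8 = 43·248824015 + 7060054 = 10706492699 → 10924362093/10706492699
APPEND 50: p_9 = 50·10924362093 + 253887404 = 546471992054, q_9 = 50·10706492699 + 248824015 = 535573458965 → 546471992054/535573458965
APPEND 17: p_10 = 17·546471992054 + 10924362093 = 9300948227011, q_10 = 17·535573458965 + 10706492699 = 9115455295104 → 9300948227011/9115455295104
APPEND 44: p_11 = 44·9300948227011 + 546471992054 = 409788193980538, q_11 = 44·9115455295104 + 535573458965 = 401615606443541 → 409788193980538/401615606443541
APPEND 32: p_12 = 32·409788193980538 + 9300948227011 = 13122523155604227, q_12 = 32·401615606443541 + 9115455295104 = 12860814861488416 → 13122523155604227/12860814861488416
APPEND 8: p_13 = 8·13122523155604227 + 409788193980538 = 105389973438814354, q_13 = 8·12860814861488416 + 401615606443541 = 103288134498350869 → 105389973438814354/103288134498350869
APPEND 26: p_14 = 26·105389973438814354 + 13122523155604227 = 2753261832564777431, q_14 = 26·103288134498350869 + 12860814861488416 = 2698352311818611010 → 2753261832564777431/2698352311818611010
APPEND 3: p_15 = 3·2753261832564777431 + 105389973438814354 = 8365175471133146647, q_15 = 3·2698352311818611010 + 103288134498350869 = 8198345069954183899 → 8365175471133146647/8198345069954183899
APPEND 40: p_16 = 40·8365175471133146647 + 2753261832564777431 = 337360280677890643311, q_16 = 40·8198345069954183899 + 2698352311818611010 = 330632155109985966970 → 337360280677890643311/330632155109985966970
APPEND 8: p_17 = 8·337360280677890643311 + 8365175471133146647 = 2707247420894258293135, q_17 = 8·330632155109985966970 + 8198345069954183899 = 2653255585949841919659 → 2707247420894258293135/2653255585949841919659
APPEND 37: p_18 = 37·2707247420894258293135 + 337360280677890643311 = 100505514853765447489306, q_18 = 37·2653255585949841919659 + 330632155109985966970 = 98501088835254136994353 → 100505514853765447489306/98501088835254136994353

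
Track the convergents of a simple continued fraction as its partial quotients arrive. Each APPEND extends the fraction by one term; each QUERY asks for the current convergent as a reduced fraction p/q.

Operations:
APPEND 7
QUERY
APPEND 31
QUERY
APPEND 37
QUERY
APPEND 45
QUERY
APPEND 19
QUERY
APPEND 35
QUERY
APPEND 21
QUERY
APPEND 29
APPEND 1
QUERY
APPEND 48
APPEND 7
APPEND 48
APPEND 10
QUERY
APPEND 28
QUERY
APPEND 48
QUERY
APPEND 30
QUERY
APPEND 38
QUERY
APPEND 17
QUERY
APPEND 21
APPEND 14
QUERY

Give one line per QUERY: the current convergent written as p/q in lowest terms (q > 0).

7/1
218/31
8073/1148
363503/51691
6914630/983277
242375553/34466386
5096801243/724777383
153146412843/21777787876
25398047899149611/3611663435951313
713679881297263140/101486993901673129
34282032350167780331/4874987370716261505
1029174650386330673070/146351108115389518279
39142918747030733356991/5566217095755517956107
666458793349908797741917/94772041735959194772098
197153344900681525600863389/28035679351448539709154408

APPEND 7: p_0 = 7·1 + 0 = 7, q_0 = 7·0 + 1 = 1 → 7/1
APPEND 31: p_1 = 31·7 + 1 = 218, q_1 = 31·1 + 0 = 31 → 218/31
APPEND 37: p_2 = 37·218 + 7 = 8073, q_2 = 37·31 + 1 = 1148 → 8073/1148
APPEND 45: p_3 = 45·8073 + 218 = 363503, q_3 = 45·1148 + 31 = 51691 → 363503/51691
APPEND 19: p_4 = 19·363503 + 8073 = 6914630, q_4 = 19·51691 + 1148 = 983277 → 6914630/983277
APPEND 35: p_5 = 35·6914630 + 363503 = 242375553, q_5 = 35·983277 + 51691 = 34466386 → 242375553/34466386
APPEND 21: p_6 = 21·242375553 + 6914630 = 5096801243, q_6 = 21·34466386 + 983277 = 724777383 → 5096801243/724777383
APPEND 29: p_7 = 29·5096801243 + 242375553 = 148049611600, q_7 = 29·724777383 + 34466386 = 21053010493 → 148049611600/21053010493
APPEND 1: p_8 = 1·148049611600 + 5096801243 = 153146412843, q_8 = 1·21053010493 + 724777383 = 21777787876 → 153146412843/21777787876
APPEND 48: p_9 = 48·153146412843 + 148049611600 = 7499077428064, q_9 = 48·21777787876 + 21053010493 = 1066386828541 → 7499077428064/1066386828541
APPEND 7: p_10 = 7·7499077428064 + 153146412843 = 52646688409291, q_10 = 7·1066386828541 + 21777787876 = 7486485587663 → 52646688409291/7486485587663
APPEND 48: p_11 = 48·52646688409291 + 7499077428064 = 2534540121074032, q_11 = 48·7486485587663 + 1066386828541 = 360417695036365 → 2534540121074032/360417695036365
APPEND 10: p_12 = 10·2534540121074032 + 52646688409291 = 25398047899149611, q_12 = 10·360417695036365 + 7486485587663 = 3611663435951313 → 25398047899149611/3611663435951313
APPEND 28: p_13 = 28·25398047899149611 + 2534540121074032 = 713679881297263140, q_13 = 28·3611663435951313 + 360417695036365 = 101486993901673129 → 713679881297263140/101486993901673129
APPEND 48: p_14 = 48·713679881297263140 + 25398047899149611 = 34282032350167780331, q_14 = 48·101486993901673129 + 3611663435951313 = 4874987370716261505 → 34282032350167780331/4874987370716261505
APPEND 30: p_15 = 30·34282032350167780331 + 713679881297263140 = 1029174650386330673070, q_15 = 30·4874987370716261505 + 101486993901673129 = 146351108115389518279 → 1029174650386330673070/146351108115389518279
APPEND 38: p_16 = 38·1029174650386330673070 + 34282032350167780331 = 39142918747030733356991, q_16 = 38·146351108115389518279 + 4874987370716261505 = 5566217095755517956107 → 39142918747030733356991/5566217095755517956107
APPEND 17: p_17 = 17·39142918747030733356991 + 1029174650386330673070 = 666458793349908797741917, q_17 = 17·5566217095755517956107 + 146351108115389518279 = 94772041735959194772098 → 666458793349908797741917/94772041735959194772098
APPEND 21: p_18 = 21·666458793349908797741917 + 39142918747030733356991 = 14034777579095115485937248, q_18 = 21·94772041735959194772098 + 5566217095755517956107 = 1995779093550898608170165 → 14034777579095115485937248/1995779093550898608170165
APPEND 14: p_19 = 14·14034777579095115485937248 + 666458793349908797741917 = 197153344900681525600863389, q_19 = 14·1995779093550898608170165 + 94772041735959194772098 = 28035679351448539709154408 → 197153344900681525600863389/28035679351448539709154408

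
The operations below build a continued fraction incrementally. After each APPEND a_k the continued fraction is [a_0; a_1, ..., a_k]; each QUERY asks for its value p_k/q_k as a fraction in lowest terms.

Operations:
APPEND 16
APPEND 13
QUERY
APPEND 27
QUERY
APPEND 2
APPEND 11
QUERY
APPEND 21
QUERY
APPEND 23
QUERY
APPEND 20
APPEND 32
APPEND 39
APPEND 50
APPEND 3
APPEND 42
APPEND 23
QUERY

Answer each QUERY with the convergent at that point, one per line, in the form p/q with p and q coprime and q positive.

APPEND 16: p_0 = 16·1 + 0 = 16, q_0 = 16·0 + 1 = 1 → 16/1
APPEND 13: p_1 = 13·16 + 1 = 209, q_1 = 13·1 + 0 = 13 → 209/13
APPEND 27: p_2 = 27·209 + 16 = 5659, q_2 = 27·13 + 1 = 352 → 5659/352
APPEND 2: p_3 = 2·5659 + 209 = 11527, q_3 = 2·352 + 13 = 717 → 11527/717
APPEND 11: p_4 = 11·11527 + 5659 = 132456, q_4 = 11·717 + 352 = 8239 → 132456/8239
APPEND 21: p_5 = 21·132456 + 11527 = 2793103, q_5 = 21·8239 + 717 = 173736 → 2793103/173736
APPEND 23: p_6 = 23·2793103 + 132456 = 64373825, q_6 = 23·173736 + 8239 = 4004167 → 64373825/4004167
APPEND 20: p_7 = 20·64373825 + 2793103 = 1290269603, q_7 = 20·4004167 + 173736 = 80257076 → 1290269603/80257076
APPEND 32: p_8 = 32·1290269603 + 64373825 = 41353001121, q_8 = 32·80257076 + 4004167 = 2572230599 → 41353001121/2572230599
APPEND 39: p_9 = 39·41353001121 + 1290269603 = 1614057313322, q_9 = 39·2572230599 + 80257076 = 100397250437 → 1614057313322/100397250437
APPEND 50: p_10 = 50·1614057313322 + 41353001121 = 80744218667221, q_10 = 50·100397250437 + 2572230599 = 5022434752449 → 80744218667221/5022434752449
APPEND 3: p_11 = 3·80744218667221 + 1614057313322 = 243846713314985, q_11 = 3·5022434752449 + 100397250437 = 15167701507784 → 243846713314985/15167701507784
APPEND 42: p_12 = 42·243846713314985 + 80744218667221 = 10322306177896591, q_12 = 42·15167701507784 + 5022434752449 = 642065898079377 → 10322306177896591/642065898079377
APPEND 23: p_13 = 23·10322306177896591 + 243846713314985 = 237656888804936578, q_13 = 23·642065898079377 + 15167701507784 = 14782683357333455 → 237656888804936578/14782683357333455

209/13
5659/352
132456/8239
2793103/173736
64373825/4004167
237656888804936578/14782683357333455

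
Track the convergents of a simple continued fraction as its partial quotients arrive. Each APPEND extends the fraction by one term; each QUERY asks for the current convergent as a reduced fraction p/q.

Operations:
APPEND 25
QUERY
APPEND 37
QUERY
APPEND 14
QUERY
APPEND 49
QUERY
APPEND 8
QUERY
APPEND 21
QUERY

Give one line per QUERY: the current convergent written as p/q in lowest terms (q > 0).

25/1
926/37
12989/519
637387/25468
5112085/204263
107991172/4314991

APPEND 25: p_0 = 25·1 + 0 = 25, q_0 = 25·0 + 1 = 1 → 25/1
APPEND 37: p_1 = 37·25 + 1 = 926, q_1 = 37·1 + 0 = 37 → 926/37
APPEND 14: p_2 = 14·926 + 25 = 12989, q_2 = 14·37 + 1 = 519 → 12989/519
APPEND 49: p_3 = 49·12989 + 926 = 637387, q_3 = 49·519 + 37 = 25468 → 637387/25468
APPEND 8: p_4 = 8·637387 + 12989 = 5112085, q_4 = 8·25468 + 519 = 204263 → 5112085/204263
APPEND 21: p_5 = 21·5112085 + 637387 = 107991172, q_5 = 21·204263 + 25468 = 4314991 → 107991172/4314991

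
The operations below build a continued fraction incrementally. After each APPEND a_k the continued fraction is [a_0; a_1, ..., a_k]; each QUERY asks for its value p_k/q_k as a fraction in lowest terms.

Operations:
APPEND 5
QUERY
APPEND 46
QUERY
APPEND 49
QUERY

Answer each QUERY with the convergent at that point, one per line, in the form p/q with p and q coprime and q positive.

5/1
231/46
11324/2255

APPEND 5: p_0 = 5·1 + 0 = 5, q_0 = 5·0 + 1 = 1 → 5/1
APPEND 46: p_1 = 46·5 + 1 = 231, q_1 = 46·1 + 0 = 46 → 231/46
APPEND 49: p_2 = 49·231 + 5 = 11324, q_2 = 49·46 + 1 = 2255 → 11324/2255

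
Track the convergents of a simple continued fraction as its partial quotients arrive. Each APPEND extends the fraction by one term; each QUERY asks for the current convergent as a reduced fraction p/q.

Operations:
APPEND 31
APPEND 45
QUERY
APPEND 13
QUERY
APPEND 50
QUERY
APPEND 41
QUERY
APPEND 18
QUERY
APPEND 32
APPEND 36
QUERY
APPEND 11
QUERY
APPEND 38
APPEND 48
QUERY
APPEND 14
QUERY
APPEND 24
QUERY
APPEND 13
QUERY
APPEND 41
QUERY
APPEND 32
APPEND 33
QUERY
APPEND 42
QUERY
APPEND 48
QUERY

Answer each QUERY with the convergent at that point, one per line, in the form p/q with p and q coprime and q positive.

1396/45
18179/586
910346/29345
37342365/1203731
673072916/21696503
777397397288/25059402275
8572947045845/276348916852
15682943433736949/505539624564100
219887757457456684/7088081062140051
5292989122412697365/170619485115925324
69028746348822522429/2225141387569169263
2835471589424136116954/91401416375451865107
2999371418650823018860535/96684726774642404003778
126064403702942487970407427/4063685595000382997011363
6054090749159890245598417031/195153593286793026260549202

APPEND 31: p_0 = 31·1 + 0 = 31, q_0 = 31·0 + 1 = 1 → 31/1
APPEND 45: p_1 = 45·31 + 1 = 1396, q_1 = 45·1 + 0 = 45 → 1396/45
APPEND 13: p_2 = 13·1396 + 31 = 18179, q_2 = 13·45 + 1 = 586 → 18179/586
APPEND 50: p_3 = 50·18179 + 1396 = 910346, q_3 = 50·586 + 45 = 29345 → 910346/29345
APPEND 41: p_4 = 41·910346 + 18179 = 37342365, q_4 = 41·29345 + 586 = 1203731 → 37342365/1203731
APPEND 18: p_5 = 18·37342365 + 910346 = 673072916, q_5 = 18·1203731 + 29345 = 21696503 → 673072916/21696503
APPEND 32: p_6 = 32·673072916 + 37342365 = 21575675677, q_6 = 32·21696503 + 1203731 = 695491827 → 21575675677/695491827
APPEND 36: p_7 = 36·21575675677 + 673072916 = 777397397288, q_7 = 36·695491827 + 21696503 = 25059402275 → 777397397288/25059402275
APPEND 11: p_8 = 11·777397397288 + 21575675677 = 8572947045845, q_8 = 11·25059402275 + 695491827 = 276348916852 → 8572947045845/276348916852
APPEND 38: p_9 = 38·8572947045845 + 777397397288 = 326549385139398, q_9 = 38·276348916852 + 25059402275 = 10526318242651 → 326549385139398/10526318242651
APPEND 48: p_10 = 48·326549385139398 + 8572947045845 = 15682943433736949, q_10 = 48·10526318242651 + 276348916852 = 505539624564100 → 15682943433736949/505539624564100
APPEND 14: p_11 = 14·15682943433736949 + 326549385139398 = 219887757457456684, q_11 = 14·505539624564100 + 10526318242651 = 7088081062140051 → 219887757457456684/7088081062140051
APPEND 24: p_12 = 24·219887757457456684 + 15682943433736949 = 5292989122412697365, q_12 = 24·7088081062140051 + 505539624564100 = 170619485115925324 → 5292989122412697365/170619485115925324
APPEND 13: p_13 = 13·5292989122412697365 + 219887757457456684 = 69028746348822522429, q_13 = 13·170619485115925324 + 7088081062140051 = 2225141387569169263 → 69028746348822522429/2225141387569169263
APPEND 41: p_14 = 41·69028746348822522429 + 5292989122412697365 = 2835471589424136116954, q_14 = 41·2225141387569169263 + 170619485115925324 = 91401416375451865107 → 2835471589424136116954/91401416375451865107
APPEND 32: p_15 = 32·2835471589424136116954 + 69028746348822522429 = 90804119607921178264957, q_15 = 32·91401416375451865107 + 2225141387569169263 = 2927070465402028852687 → 90804119607921178264957/2927070465402028852687
APPEND 33: p_16 = 33·90804119607921178264957 + 2835471589424136116954 = 2999371418650823018860535, q_16 = 33·2927070465402028852687 + 91401416375451865107 = 96684726774642404003778 → 2999371418650823018860535/96684726774642404003778
APPEND 42: p_17 = 42·2999371418650823018860535 + 90804119607921178264957 = 126064403702942487970407427, q_17 = 42·96684726774642404003778 + 2927070465402028852687 = 4063685595000382997011363 → 126064403702942487970407427/4063685595000382997011363
APPEND 48: p_18 = 48·126064403702942487970407427 + 2999371418650823018860535 = 6054090749159890245598417031, q_18 = 48·4063685595000382997011363 + 96684726774642404003778 = 195153593286793026260549202 → 6054090749159890245598417031/195153593286793026260549202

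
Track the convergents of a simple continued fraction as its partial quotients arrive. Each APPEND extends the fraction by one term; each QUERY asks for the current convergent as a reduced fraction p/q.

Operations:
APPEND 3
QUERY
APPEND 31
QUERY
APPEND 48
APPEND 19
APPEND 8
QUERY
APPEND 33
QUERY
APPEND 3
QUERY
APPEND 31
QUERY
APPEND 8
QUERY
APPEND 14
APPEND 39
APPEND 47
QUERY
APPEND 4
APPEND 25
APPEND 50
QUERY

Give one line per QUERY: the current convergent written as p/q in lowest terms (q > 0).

APPEND 3: p_0 = 3·1 + 0 = 3, q_0 = 3·0 + 1 = 1 → 3/1
APPEND 31: p_1 = 31·3 + 1 = 94, q_1 = 31·1 + 0 = 31 → 94/31
APPEND 48: p_2 = 48·94 + 3 = 4515, q_2 = 48·31 + 1 = 1489 → 4515/1489
APPEND 19: p_3 = 19·4515 + 94 = 85879, q_3 = 19·1489 + 31 = 28322 → 85879/28322
APPEND 8: p_4 = 8·85879 + 4515 = 691547, q_4 = 8·28322 + 1489 = 228065 → 691547/228065
APPEND 33: p_5 = 33·691547 + 85879 = 22906930, q_5 = 33·228065 + 28322 = 7554467 → 22906930/7554467
APPEND 3: p_6 = 3·22906930 + 691547 = 69412337, q_6 = 3·7554467 + 228065 = 22891466 → 69412337/22891466
APPEND 31: p_7 = 31·69412337 + 22906930 = 2174689377, q_7 = 31·22891466 + 7554467 = 717189913 → 2174689377/717189913
APPEND 8: p_8 = 8·2174689377 + 69412337 = 17466927353, q_8 = 8·717189913 + 22891466 = 5760410770 → 17466927353/5760410770
APPEND 14: p_9 = 14·17466927353 + 2174689377 = 246711672319, q_9 = 14·5760410770 + 717189913 = 81362940693 → 246711672319/81362940693
APPEND 39: p_10 = 39·246711672319 + 17466927353 = 9639222147794, q_10 = 39·81362940693 + 5760410770 = 3178915097797 → 9639222147794/3178915097797
APPEND 47: p_11 = 47·9639222147794 + 246711672319 = 453290152618637, q_11 = 47·3178915097797 + 81362940693 = 149490372537152 → 453290152618637/149490372537152
APPEND 4: p_12 = 4·453290152618637 + 9639222147794 = 1822799832622342, q_12 = 4·149490372537152 + 3178915097797 = 601140405246405 → 1822799832622342/601140405246405
APPEND 25: p_13 = 25·1822799832622342 + 453290152618637 = 46023285968177187, q_13 = 25·601140405246405 + 149490372537152 = 15178000503697277 → 46023285968177187/15178000503697277
APPEND 50: p_14 = 50·46023285968177187 + 1822799832622342 = 2302987098241481692, q_14 = 50·15178000503697277 + 601140405246405 = 759501165590110255 → 2302987098241481692/759501165590110255

3/1
94/31
691547/228065
22906930/7554467
69412337/22891466
2174689377/717189913
17466927353/5760410770
453290152618637/149490372537152
2302987098241481692/759501165590110255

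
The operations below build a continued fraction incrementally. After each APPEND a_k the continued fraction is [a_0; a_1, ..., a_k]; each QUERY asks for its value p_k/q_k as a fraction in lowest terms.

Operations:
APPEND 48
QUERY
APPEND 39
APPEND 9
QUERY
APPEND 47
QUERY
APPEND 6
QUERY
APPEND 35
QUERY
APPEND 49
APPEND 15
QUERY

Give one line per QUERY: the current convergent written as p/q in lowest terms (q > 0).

48/1
16905/352
796408/16583
4795353/99850
168633763/3511333
124186379863/2585838838

APPEND 48: p_0 = 48·1 + 0 = 48, q_0 = 48·0 + 1 = 1 → 48/1
APPEND 39: p_1 = 39·48 + 1 = 1873, q_1 = 39·1 + 0 = 39 → 1873/39
APPEND 9: p_2 = 9·1873 + 48 = 16905, q_2 = 9·39 + 1 = 352 → 16905/352
APPEND 47: p_3 = 47·16905 + 1873 = 796408, q_3 = 47·352 + 39 = 16583 → 796408/16583
APPEND 6: p_4 = 6·796408 + 16905 = 4795353, q_4 = 6·16583 + 352 = 99850 → 4795353/99850
APPEND 35: p_5 = 35·4795353 + 796408 = 168633763, q_5 = 35·99850 + 16583 = 3511333 → 168633763/3511333
APPEND 49: p_6 = 49·168633763 + 4795353 = 8267849740, q_6 = 49·3511333 + 99850 = 172155167 → 8267849740/172155167
APPEND 15: p_7 = 15·8267849740 + 168633763 = 124186379863, q_7 = 15·172155167 + 3511333 = 2585838838 → 124186379863/2585838838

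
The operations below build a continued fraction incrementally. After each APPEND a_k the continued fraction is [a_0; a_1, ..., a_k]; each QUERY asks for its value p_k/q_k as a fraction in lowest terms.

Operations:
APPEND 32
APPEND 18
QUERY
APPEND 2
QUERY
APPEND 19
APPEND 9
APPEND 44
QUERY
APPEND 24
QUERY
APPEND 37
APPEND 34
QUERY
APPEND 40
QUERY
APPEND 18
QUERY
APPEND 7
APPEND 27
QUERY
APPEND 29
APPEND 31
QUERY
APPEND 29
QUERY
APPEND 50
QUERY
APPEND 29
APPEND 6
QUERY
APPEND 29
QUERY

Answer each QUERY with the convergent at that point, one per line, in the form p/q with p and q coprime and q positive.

APPEND 32: p_0 = 32·1 + 0 = 32, q_0 = 32·0 + 1 = 1 → 32/1
APPEND 18: p_1 = 18·32 + 1 = 577, q_1 = 18·1 + 0 = 18 → 577/18
APPEND 2: p_2 = 2·577 + 32 = 1186, q_2 = 2·18 + 1 = 37 → 1186/37
APPEND 19: p_3 = 19·1186 + 577 = 23111, q_3 = 19·37 + 18 = 721 → 23111/721
APPEND 9: p_4 = 9·23111 + 1186 = 209185, q_4 = 9·721 + 37 = 6526 → 209185/6526
APPEND 44: p_5 = 44·209185 + 23111 = 9227251, q_5 = 44·6526 + 721 = 287865 → 9227251/287865
APPEND 24: p_6 = 24·9227251 + 209185 = 221663209, q_6 = 24·287865 + 6526 = 6915286 → 221663209/6915286
APPEND 37: p_7 = 37·221663209 + 9227251 = 8210765984, q_7 = 37·6915286 + 287865 = 256153447 → 8210765984/256153447
APPEND 34: p_8 = 34·8210765984 + 221663209 = 279387706665, q_8 = 34·256153447 + 6915286 = 8716132484 → 279387706665/8716132484
APPEND 40: p_9 = 40·279387706665 + 8210765984 = 11183719032584, q_9 = 40·8716132484 + 256153447 = 348901452807 → 11183719032584/348901452807
APPEND 18: p_10 = 18·11183719032584 + 279387706665 = 201586330293177, q_10 = 18·348901452807 + 8716132484 = 6288942283010 → 201586330293177/6288942283010
APPEND 7: p_11 = 7·201586330293177 + 11183719032584 = 1422288031084823, q_11 = 7·6288942283010 + 348901452807 = 44371497433877 → 1422288031084823/44371497433877
APPEND 27: p_12 = 27·1422288031084823 + 201586330293177 = 38603363169583398, q_12 = 27·44371497433877 + 6288942283010 = 1204319372997689 → 38603363169583398/1204319372997689
APPEND 29: p_13 = 29·38603363169583398 + 1422288031084823 = 1120919819949003365, q_13 = 29·1204319372997689 + 44371497433877 = 34969633314366858 → 1120919819949003365/34969633314366858
APPEND 31: p_14 = 31·1120919819949003365 + 38603363169583398 = 34787117781588687713, q_14 = 31·34969633314366858 + 1204319372997689 = 1085262952118370287 → 34787117781588687713/1085262952118370287
APPEND 29: p_15 = 29·34787117781588687713 + 1120919819949003365 = 1009947335486020947042, q_15 = 29·1085262952118370287 + 34969633314366858 = 31507595244747105181 → 1009947335486020947042/31507595244747105181
APPEND 50: p_16 = 50·1009947335486020947042 + 34787117781588687713 = 50532153892082636039813, q_16 = 50·31507595244747105181 + 1085262952118370287 = 1576465025189473629337 → 50532153892082636039813/1576465025189473629337
APPEND 29: p_17 = 29·50532153892082636039813 + 1009947335486020947042 = 1466442410205882466101619, q_17 = 29·1576465025189473629337 + 31507595244747105181 = 45748993325739482355954 → 1466442410205882466101619/45748993325739482355954
APPEND 6: p_18 = 6·1466442410205882466101619 + 50532153892082636039813 = 8849186615127377432649527, q_18 = 6·45748993325739482355954 + 1576465025189473629337 = 276070424979626367765061 → 8849186615127377432649527/276070424979626367765061
APPEND 29: p_19 = 29·8849186615127377432649527 + 1466442410205882466101619 = 258092854248899828012937902, q_19 = 29·276070424979626367765061 + 45748993325739482355954 = 8051791317734904147542723 → 258092854248899828012937902/8051791317734904147542723

577/18
1186/37
9227251/287865
221663209/6915286
279387706665/8716132484
11183719032584/348901452807
201586330293177/6288942283010
38603363169583398/1204319372997689
34787117781588687713/1085262952118370287
1009947335486020947042/31507595244747105181
50532153892082636039813/1576465025189473629337
8849186615127377432649527/276070424979626367765061
258092854248899828012937902/8051791317734904147542723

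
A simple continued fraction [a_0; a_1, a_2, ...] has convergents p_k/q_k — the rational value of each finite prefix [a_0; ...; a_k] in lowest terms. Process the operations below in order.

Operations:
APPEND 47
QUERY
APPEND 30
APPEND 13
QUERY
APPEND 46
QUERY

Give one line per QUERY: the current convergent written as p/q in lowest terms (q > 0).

APPEND 47: p_0 = 47·1 + 0 = 47, q_0 = 47·0 + 1 = 1 → 47/1
APPEND 30: p_1 = 30·47 + 1 = 1411, q_1 = 30·1 + 0 = 30 → 1411/30
APPEND 13: p_2 = 13·1411 + 47 = 18390, q_2 = 13·30 + 1 = 391 → 18390/391
APPEND 46: p_3 = 46·18390 + 1411 = 847351, q_3 = 46·391 + 30 = 18016 → 847351/18016

47/1
18390/391
847351/18016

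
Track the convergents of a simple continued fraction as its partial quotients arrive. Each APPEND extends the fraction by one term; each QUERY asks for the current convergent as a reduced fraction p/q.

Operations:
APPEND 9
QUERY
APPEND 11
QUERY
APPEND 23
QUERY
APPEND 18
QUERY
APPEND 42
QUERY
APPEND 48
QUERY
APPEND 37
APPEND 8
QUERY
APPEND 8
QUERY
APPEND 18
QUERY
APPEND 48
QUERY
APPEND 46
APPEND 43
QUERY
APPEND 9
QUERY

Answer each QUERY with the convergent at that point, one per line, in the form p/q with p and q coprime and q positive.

APPEND 9: p_0 = 9·1 + 0 = 9, q_0 = 9·0 + 1 = 1 → 9/1
APPEND 11: p_1 = 11·9 + 1 = 100, q_1 = 11·1 + 0 = 11 → 100/11
APPEND 23: p_2 = 23·100 + 9 = 2309, q_2 = 23·11 + 1 = 254 → 2309/254
APPEND 18: p_3 = 18·2309 + 100 = 41662, q_3 = 18·254 + 11 = 4583 → 41662/4583
APPEND 42: p_4 = 42·41662 + 2309 = 1752113, q_4 = 42·4583 + 254 = 192740 → 1752113/192740
APPEND 48: p_5 = 48·1752113 + 41662 = 84143086, q_5 = 48·192740 + 4583 = 9256103 → 84143086/9256103
APPEND 37: p_6 = 37·84143086 + 1752113 = 3115046295, q_6 = 37·9256103 + 192740 = 342668551 → 3115046295/342668551
APPEND 8: p_7 = 8·3115046295 + 84143086 = 25004513446, q_7 = 8·342668551 + 9256103 = 2750604511 → 25004513446/2750604511
APPEND 8: p_8 = 8·25004513446 + 3115046295 = 203151153863, q_8 = 8·2750604511 + 342668551 = 22347504639 → 203151153863/22347504639
APPEND 18: p_9 = 18·203151153863 + 25004513446 = 3681725282980, q_9 = 18·22347504639 + 2750604511 = 405005688013 → 3681725282980/405005688013
APPEND 48: p_10 = 48·3681725282980 + 203151153863 = 176925964736903, q_10 = 48·405005688013 + 22347504639 = 19462620529263 → 176925964736903/19462620529263
APPEND 46: p_11 = 46·176925964736903 + 3681725282980 = 8142276103180518, q_11 = 46·19462620529263 + 405005688013 = 895685550034111 → 8142276103180518/895685550034111
APPEND 43: p_12 = 43·8142276103180518 + 176925964736903 = 350294798401499177, q_12 = 43·895685550034111 + 19462620529263 = 38533941271996036 → 350294798401499177/38533941271996036
APPEND 9: p_13 = 9·350294798401499177 + 8142276103180518 = 3160795461716673111, q_13 = 9·38533941271996036 + 895685550034111 = 347701156997998435 → 3160795461716673111/347701156997998435

9/1
100/11
2309/254
41662/4583
1752113/192740
84143086/9256103
25004513446/2750604511
203151153863/22347504639
3681725282980/405005688013
176925964736903/19462620529263
350294798401499177/38533941271996036
3160795461716673111/347701156997998435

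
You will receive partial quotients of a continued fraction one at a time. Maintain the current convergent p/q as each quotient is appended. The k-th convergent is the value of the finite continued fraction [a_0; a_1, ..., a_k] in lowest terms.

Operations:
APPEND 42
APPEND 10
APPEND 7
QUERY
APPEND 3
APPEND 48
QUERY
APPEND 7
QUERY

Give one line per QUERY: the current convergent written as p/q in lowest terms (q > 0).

APPEND 42: p_0 = 42·1 + 0 = 42, q_0 = 42·0 + 1 = 1 → 42/1
APPEND 10: p_1 = 10·42 + 1 = 421, q_1 = 10·1 + 0 = 10 → 421/10
APPEND 7: p_2 = 7·421 + 42 = 2989, q_2 = 7·10 + 1 = 71 → 2989/71
APPEND 3: p_3 = 3·2989 + 421 = 9388, q_3 = 3·71 + 10 = 223 → 9388/223
APPEND 48: p_4 = 48·9388 + 2989 = 453613, q_4 = 48·223 + 71 = 10775 → 453613/10775
APPEND 7: p_5 = 7·453613 + 9388 = 3184679, q_5 = 7·10775 + 223 = 75648 → 3184679/75648

2989/71
453613/10775
3184679/75648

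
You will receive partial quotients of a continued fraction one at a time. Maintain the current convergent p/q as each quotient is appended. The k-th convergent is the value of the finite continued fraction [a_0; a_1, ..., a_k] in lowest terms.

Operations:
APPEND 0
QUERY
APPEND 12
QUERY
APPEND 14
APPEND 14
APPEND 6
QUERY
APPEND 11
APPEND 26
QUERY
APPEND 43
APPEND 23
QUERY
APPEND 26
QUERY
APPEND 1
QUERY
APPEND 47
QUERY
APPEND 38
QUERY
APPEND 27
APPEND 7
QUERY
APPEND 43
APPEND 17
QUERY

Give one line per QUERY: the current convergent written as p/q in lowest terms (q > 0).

0/1
1/12
1196/14437
348374/4205247
345197379/4166901785
8990125289/108520433216
9335322668/112687335001
447750290685/5404825178263
17023846368698/205496044108995
3237665062087415/39082082156956891
2377792382686161807/28702498705166503388

APPEND 0: p_0 = 0·1 + 0 = 0, q_0 = 0·0 + 1 = 1 → 0/1
APPEND 12: p_1 = 12·0 + 1 = 1, q_1 = 12·1 + 0 = 12 → 1/12
APPEND 14: p_2 = 14·1 + 0 = 14, q_2 = 14·12 + 1 = 169 → 14/169
APPEND 14: p_3 = 14·14 + 1 = 197, q_3 = 14·169 + 12 = 2378 → 197/2378
APPEND 6: p_4 = 6·197 + 14 = 1196, q_4 = 6·2378 + 169 = 14437 → 1196/14437
APPEND 11: p_5 = 11·1196 + 197 = 13353, q_5 = 11·14437 + 2378 = 161185 → 13353/161185
APPEND 26: p_6 = 26·13353 + 1196 = 348374, q_6 = 26·161185 + 14437 = 4205247 → 348374/4205247
APPEND 43: p_7 = 43·348374 + 13353 = 14993435, q_7 = 43·4205247 + 161185 = 180986806 → 14993435/180986806
APPEND 23: p_8 = 23·14993435 + 348374 = 345197379, q_8 = 23·180986806 + 4205247 = 4166901785 → 345197379/4166901785
APPEND 26: p_9 = 26·345197379 + 14993435 = 8990125289, q_9 = 26·4166901785 + 180986806 = 108520433216 → 8990125289/108520433216
APPEND 1: p_10 = 1·8990125289 + 345197379 = 9335322668, q_10 = 1·108520433216 + 4166901785 = 112687335001 → 9335322668/112687335001
APPEND 47: p_11 = 47·9335322668 + 8990125289 = 447750290685, q_11 = 47·112687335001 + 108520433216 = 5404825178263 → 447750290685/5404825178263
APPEND 38: p_12 = 38·447750290685 + 9335322668 = 17023846368698, q_12 = 38·5404825178263 + 112687335001 = 205496044108995 → 17023846368698/205496044108995
APPEND 27: p_13 = 27·17023846368698 + 447750290685 = 460091602245531, q_13 = 27·205496044108995 + 5404825178263 = 5553798016121128 → 460091602245531/5553798016121128
APPEND 7: p_14 = 7·460091602245531 + 17023846368698 = 3237665062087415, q_14 = 7·5553798016121128 + 205496044108995 = 39082082156956891 → 3237665062087415/39082082156956891
APPEND 43: p_15 = 43·3237665062087415 + 460091602245531 = 139679689272004376, q_15 = 43·39082082156956891 + 5553798016121128 = 1686083330765267441 → 139679689272004376/1686083330765267441
APPEND 17: p_16 = 17·139679689272004376 + 3237665062087415 = 2377792382686161807, q_16 = 17·1686083330765267441 + 39082082156956891 = 28702498705166503388 → 2377792382686161807/28702498705166503388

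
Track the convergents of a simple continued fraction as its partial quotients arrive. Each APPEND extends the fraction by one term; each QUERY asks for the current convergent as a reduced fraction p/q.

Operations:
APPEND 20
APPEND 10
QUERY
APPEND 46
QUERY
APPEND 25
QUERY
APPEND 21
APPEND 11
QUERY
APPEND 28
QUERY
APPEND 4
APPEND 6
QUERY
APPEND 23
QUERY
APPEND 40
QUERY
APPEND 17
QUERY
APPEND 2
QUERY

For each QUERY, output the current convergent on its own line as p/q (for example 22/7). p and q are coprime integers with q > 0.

201/10
9266/461
231851/11535
53891358/2681191
1513836161/75316044
38169252173/1898988246
884002035981/43980675025
35398250691413/1761125989246
602654263790002/29983122492207
1240706778271417/61727370973660

APPEND 20: p_0 = 20·1 + 0 = 20, q_0 = 20·0 + 1 = 1 → 20/1
APPEND 10: p_1 = 10·20 + 1 = 201, q_1 = 10·1 + 0 = 10 → 201/10
APPEND 46: p_2 = 46·201 + 20 = 9266, q_2 = 46·10 + 1 = 461 → 9266/461
APPEND 25: p_3 = 25·9266 + 201 = 231851, q_3 = 25·461 + 10 = 11535 → 231851/11535
APPEND 21: p_4 = 21·231851 + 9266 = 4878137, q_4 = 21·11535 + 461 = 242696 → 4878137/242696
APPEND 11: p_5 = 11·4878137 + 231851 = 53891358, q_5 = 11·242696 + 11535 = 2681191 → 53891358/2681191
APPEND 28: p_6 = 28·53891358 + 4878137 = 1513836161, q_6 = 28·2681191 + 242696 = 75316044 → 1513836161/75316044
APPEND 4: p_7 = 4·1513836161 + 53891358 = 6109236002, q_7 = 4·75316044 + 2681191 = 303945367 → 6109236002/303945367
APPEND 6: p_8 = 6·6109236002 + 1513836161 = 38169252173, q_8 = 6·303945367 + 75316044 = 1898988246 → 38169252173/1898988246
APPEND 23: p_9 = 23·38169252173 + 6109236002 = 884002035981, q_9 = 23·1898988246 + 303945367 = 43980675025 → 884002035981/43980675025
APPEND 40: p_10 = 40·884002035981 + 38169252173 = 35398250691413, q_10 = 40·43980675025 + 1898988246 = 1761125989246 → 35398250691413/1761125989246
APPEND 17: p_11 = 17·35398250691413 + 884002035981 = 602654263790002, q_11 = 17·1761125989246 + 43980675025 = 29983122492207 → 602654263790002/29983122492207
APPEND 2: p_12 = 2·602654263790002 + 35398250691413 = 1240706778271417, q_12 = 2·29983122492207 + 1761125989246 = 61727370973660 → 1240706778271417/61727370973660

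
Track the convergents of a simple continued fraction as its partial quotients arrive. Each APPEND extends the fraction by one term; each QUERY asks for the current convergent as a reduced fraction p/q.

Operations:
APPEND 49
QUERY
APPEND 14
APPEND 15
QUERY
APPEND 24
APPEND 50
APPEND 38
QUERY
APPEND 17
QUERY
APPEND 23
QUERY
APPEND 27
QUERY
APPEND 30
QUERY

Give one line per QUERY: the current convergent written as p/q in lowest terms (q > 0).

APPEND 49: p_0 = 49·1 + 0 = 49, q_0 = 49·0 + 1 = 1 → 49/1
APPEND 14: p_1 = 14·49 + 1 = 687, q_1 = 14·1 + 0 = 14 → 687/14
APPEND 15: p_2 = 15·687 + 49 = 10354, q_2 = 15·14 + 1 = 211 → 10354/211
APPEND 24: p_3 = 24·10354 + 687 = 249183, q_3 = 24·211 + 14 = 5078 → 249183/5078
APPEND 50: p_4 = 50·249183 + 10354 = 12469504, q_4 = 50·5078 + 211 = 254111 → 12469504/254111
APPEND 38: p_5 = 38·12469504 + 249183 = 474090335, q_5 = 38·254111 + 5078 = 9661296 → 474090335/9661296
APPEND 17: p_6 = 17·474090335 + 12469504 = 8072005199, q_6 = 17·9661296 + 254111 = 164496143 → 8072005199/164496143
APPEND 23: p_7 = 23·8072005199 + 474090335 = 186130209912, q_7 = 23·164496143 + 9661296 = 3793072585 → 186130209912/3793072585
APPEND 27: p_8 = 27·186130209912 + 8072005199 = 5033587672823, q_8 = 27·3793072585 + 164496143 = 102577455938 → 5033587672823/102577455938
APPEND 30: p_9 = 30·5033587672823 + 186130209912 = 151193760394602, q_9 = 30·102577455938 + 3793072585 = 3081116750725 → 151193760394602/3081116750725

49/1
10354/211
474090335/9661296
8072005199/164496143
186130209912/3793072585
5033587672823/102577455938
151193760394602/3081116750725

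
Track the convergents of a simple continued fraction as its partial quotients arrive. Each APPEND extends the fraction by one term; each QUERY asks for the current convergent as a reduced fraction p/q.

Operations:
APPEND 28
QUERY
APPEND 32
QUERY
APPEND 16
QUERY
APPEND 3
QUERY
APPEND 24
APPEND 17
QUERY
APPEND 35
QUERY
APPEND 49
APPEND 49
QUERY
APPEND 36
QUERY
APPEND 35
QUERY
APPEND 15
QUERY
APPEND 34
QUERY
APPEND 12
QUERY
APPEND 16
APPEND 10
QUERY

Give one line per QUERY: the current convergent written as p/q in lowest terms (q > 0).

APPEND 28: p_0 = 28·1 + 0 = 28, q_0 = 28·0 + 1 = 1 → 28/1
APPEND 32: p_1 = 32·28 + 1 = 897, q_1 = 32·1 + 0 = 32 → 897/32
APPEND 16: p_2 = 16·897 + 28 = 14380, q_2 = 16·32 + 1 = 513 → 14380/513
APPEND 3: p_3 = 3·14380 + 897 = 44037, q_3 = 3·513 + 32 = 1571 → 44037/1571
APPEND 24: p_4 = 24·44037 + 14380 = 1071268, q_4 = 24·1571 + 513 = 38217 → 1071268/38217
APPEND 17: p_5 = 17·1071268 + 44037 = 18255593, q_5 = 17·38217 + 1571 = 651260 → 18255593/651260
APPEND 35: p_6 = 35·18255593 + 1071268 = 640017023, q_6 = 35·651260 + 38217 = 22832317 → 640017023/22832317
APPEND 49: p_7 = 49·640017023 + 18255593 = 31379089720, q_7 = 49·22832317 + 651260 = 1119434793 → 31379089720/1119434793
APPEND 49: p_8 = 49·31379089720 + 640017023 = 1538215413303, q_8 = 49·1119434793 + 22832317 = 54875137174 → 1538215413303/54875137174
APPEND 36: p_9 = 36·1538215413303 + 31379089720 = 55407133968628, q_9 = 36·54875137174 + 1119434793 = 1976624373057 → 55407133968628/1976624373057
APPEND 35: p_10 = 35·55407133968628 + 1538215413303 = 1940787904315283, q_10 = 35·1976624373057 + 54875137174 = 69236728194169 → 1940787904315283/69236728194169
APPEND 15: p_11 = 15·1940787904315283 + 55407133968628 = 29167225698697873, q_11 = 15·69236728194169 + 1976624373057 = 1040527547285592 → 29167225698697873/1040527547285592
APPEND 34: p_12 = 34·29167225698697873 + 1940787904315283 = 993626461660042965, q_12 = 34·1040527547285592 + 69236728194169 = 35447173335904297 → 993626461660042965/35447173335904297
APPEND 12: p_13 = 12·993626461660042965 + 29167225698697873 = 11952684765619213453, q_13 = 12·35447173335904297 + 1040527547285592 = 426406607578137156 → 11952684765619213453/426406607578137156
APPEND 16: p_14 = 16·11952684765619213453 + 993626461660042965 = 192236582711567458213, q_14 = 16·426406607578137156 + 35447173335904297 = 6857952894586098793 → 192236582711567458213/6857952894586098793
APPEND 10: p_15 = 10·192236582711567458213 + 11952684765619213453 = 1934318511881293795583, q_15 = 10·6857952894586098793 + 426406607578137156 = 69005935553439125086 → 1934318511881293795583/69005935553439125086

28/1
897/32
14380/513
44037/1571
18255593/651260
640017023/22832317
1538215413303/54875137174
55407133968628/1976624373057
1940787904315283/69236728194169
29167225698697873/1040527547285592
993626461660042965/35447173335904297
11952684765619213453/426406607578137156
1934318511881293795583/69005935553439125086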